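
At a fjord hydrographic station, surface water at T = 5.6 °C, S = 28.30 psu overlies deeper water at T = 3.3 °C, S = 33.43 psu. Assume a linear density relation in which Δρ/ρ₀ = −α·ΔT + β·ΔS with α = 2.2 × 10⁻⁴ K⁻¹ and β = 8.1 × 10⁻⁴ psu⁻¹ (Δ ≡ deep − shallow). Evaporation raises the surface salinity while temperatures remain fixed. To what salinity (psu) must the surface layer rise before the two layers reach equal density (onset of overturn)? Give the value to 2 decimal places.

34.05 psu

Neutral buoyancy requires −α(T_deep − T_surf) + β(S_deep − S_surf′) = 0.
S_surf′ = S_deep − (α/β)·ΔT = 33.43 − (2.2 × 10⁻⁴/8.1 × 10⁻⁴)·(-2.3) = 34.0547 psu.
Increase required: 34.0547 − 28.30 = 5.7547 psu.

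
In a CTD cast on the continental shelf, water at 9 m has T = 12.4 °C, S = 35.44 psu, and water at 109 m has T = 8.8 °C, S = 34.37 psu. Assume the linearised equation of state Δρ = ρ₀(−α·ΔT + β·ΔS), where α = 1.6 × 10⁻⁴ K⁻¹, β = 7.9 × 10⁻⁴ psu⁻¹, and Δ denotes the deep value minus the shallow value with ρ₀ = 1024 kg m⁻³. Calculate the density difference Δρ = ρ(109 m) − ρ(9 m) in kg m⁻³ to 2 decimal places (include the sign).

-0.28 kg m⁻³

ΔT = -3.6 K, ΔS = -1.07 psu (deep − shallow).
Δρ/ρ₀ = −(1.6 × 10⁻⁴)(-3.6) + (7.9 × 10⁻⁴)(-1.07) = -2.693 × 10⁻⁴.
Δρ = 1024 × (-2.693 × 10⁻⁴) = -0.28 kg m⁻³.
Negative Δρ: lighter below, statically unstable.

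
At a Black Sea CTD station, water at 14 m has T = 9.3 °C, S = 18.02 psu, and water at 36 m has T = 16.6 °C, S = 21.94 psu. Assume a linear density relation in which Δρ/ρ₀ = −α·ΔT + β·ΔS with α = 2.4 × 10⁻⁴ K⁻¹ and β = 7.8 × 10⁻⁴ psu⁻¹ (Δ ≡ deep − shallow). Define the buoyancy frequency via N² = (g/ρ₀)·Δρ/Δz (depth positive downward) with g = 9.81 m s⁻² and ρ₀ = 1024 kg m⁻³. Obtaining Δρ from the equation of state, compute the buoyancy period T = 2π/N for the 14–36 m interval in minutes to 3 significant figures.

ΔT = +7.3 K, ΔS = +3.92 psu (deep − shallow).
Δρ/ρ₀ = −αΔT + βΔS = -1.752 × 10⁻³ + 3.0576 × 10⁻³ = 1.3056 × 10⁻³, so Δρ ≈ 1.337 kg m⁻³.
N² = (g/ρ₀)·Δρ/Δz = g·(Δρ/ρ₀)/Δz = 9.81 × 1.3056 × 10⁻³ / 22 = 5.8218 × 10⁻⁴ s⁻².
N = √(5.8218 × 10⁻⁴) = 0.024128 rad s⁻¹ → T = 2π/N = 260.41 s = 4.3402 min ≈ 4.34 min.

4.34 min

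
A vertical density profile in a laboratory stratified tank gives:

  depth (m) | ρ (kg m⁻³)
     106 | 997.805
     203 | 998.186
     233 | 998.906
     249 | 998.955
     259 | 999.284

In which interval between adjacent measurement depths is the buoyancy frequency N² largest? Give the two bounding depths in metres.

249–259 m

Compute the density gradient over each adjacent pair:
  106–203 m: Δρ/Δz = 0.381/97 = 3.9 × 10⁻³ kg m⁻⁴
  203–233 m: Δρ/Δz = 0.720/30 = 0.024 kg m⁻⁴
  233–249 m: Δρ/Δz = 0.049/16 = 3.1 × 10⁻³ kg m⁻⁴
  249–259 m: Δρ/Δz = 0.329/10 = 0.033 kg m⁻⁴
The largest gradient is in the 249–259 m interval — the pycnocline.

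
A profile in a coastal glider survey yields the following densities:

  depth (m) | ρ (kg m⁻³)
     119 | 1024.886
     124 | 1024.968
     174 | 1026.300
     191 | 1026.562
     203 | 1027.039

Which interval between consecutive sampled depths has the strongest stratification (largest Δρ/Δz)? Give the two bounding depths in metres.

Compute the density gradient over each adjacent pair:
  119–124 m: Δρ/Δz = 0.082/5 = 0.016 kg m⁻⁴
  124–174 m: Δρ/Δz = 1.332/50 = 0.027 kg m⁻⁴
  174–191 m: Δρ/Δz = 0.262/17 = 0.015 kg m⁻⁴
  191–203 m: Δρ/Δz = 0.477/12 = 0.040 kg m⁻⁴
The largest gradient is in the 191–203 m interval — the pycnocline.

191–203 m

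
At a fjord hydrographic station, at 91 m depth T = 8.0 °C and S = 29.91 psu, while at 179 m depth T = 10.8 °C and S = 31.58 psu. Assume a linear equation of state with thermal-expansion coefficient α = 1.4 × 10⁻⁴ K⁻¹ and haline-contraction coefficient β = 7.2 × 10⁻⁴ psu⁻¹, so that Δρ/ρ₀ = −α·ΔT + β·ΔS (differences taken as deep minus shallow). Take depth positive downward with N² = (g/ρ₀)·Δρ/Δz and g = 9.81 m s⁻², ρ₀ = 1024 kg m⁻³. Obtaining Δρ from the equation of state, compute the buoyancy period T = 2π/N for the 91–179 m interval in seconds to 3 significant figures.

ΔT = +2.8 K, ΔS = +1.67 psu (deep − shallow).
Δρ/ρ₀ = −αΔT + βΔS = -3.92 × 10⁻⁴ + 1.2024 × 10⁻³ = 8.104 × 10⁻⁴, so Δρ ≈ 0.8298 kg m⁻³.
N² = (g/ρ₀)·Δρ/Δz = g·(Δρ/ρ₀)/Δz = 9.81 × 8.104 × 10⁻⁴ / 88 = 9.0341 × 10⁻⁵ s⁻².
N = √(9.0341 × 10⁻⁵) = 9.5048 × 10⁻³ rad s⁻¹ → T = 2π/N = 661.05 s ≈ 661 s.

661 s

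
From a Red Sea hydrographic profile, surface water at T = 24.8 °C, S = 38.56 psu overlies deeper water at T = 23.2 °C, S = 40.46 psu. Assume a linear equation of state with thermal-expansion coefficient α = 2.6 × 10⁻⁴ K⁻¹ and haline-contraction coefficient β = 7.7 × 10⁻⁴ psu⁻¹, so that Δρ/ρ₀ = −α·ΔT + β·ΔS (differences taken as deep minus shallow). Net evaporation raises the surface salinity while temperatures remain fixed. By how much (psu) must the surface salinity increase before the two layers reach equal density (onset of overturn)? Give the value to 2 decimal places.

Neutral buoyancy requires −α(T_deep − T_surf) + β(S_deep − S_surf′) = 0.
S_surf′ = S_deep − (α/β)·ΔT = 40.46 − (2.6 × 10⁻⁴/7.7 × 10⁻⁴)·(-1.6) = 41.0003 psu.
Increase required: 41.0003 − 38.56 = 2.4403 psu.

2.44 psu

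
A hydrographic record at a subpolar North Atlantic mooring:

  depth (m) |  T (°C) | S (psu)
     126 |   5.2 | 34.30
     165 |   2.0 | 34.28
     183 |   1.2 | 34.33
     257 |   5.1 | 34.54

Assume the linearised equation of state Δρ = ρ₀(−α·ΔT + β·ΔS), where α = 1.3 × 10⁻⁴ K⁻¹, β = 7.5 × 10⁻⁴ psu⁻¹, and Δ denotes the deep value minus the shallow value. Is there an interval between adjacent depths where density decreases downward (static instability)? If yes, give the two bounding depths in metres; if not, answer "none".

Evaluate Δρ/ρ₀ = −αΔT + βΔS across each adjacent pair:
  126–165 m: −αΔT+βΔS = −(1.3 × 10⁻⁴)(-3.2)+(7.5 × 10⁻⁴)(-0.02) = 4.0 × 10⁻⁴ → stable
  165–183 m: −αΔT+βΔS = −(1.3 × 10⁻⁴)(-0.8)+(7.5 × 10⁻⁴)(+0.05) = 1.4 × 10⁻⁴ → stable
  183–257 m: −αΔT+βΔS = −(1.3 × 10⁻⁴)(+3.9)+(7.5 × 10⁻⁴)(+0.21) = -3.5 × 10⁻⁴ → UNSTABLE
The 183–257 m interval has Δρ < 0: lighter water underlies denser water.

183–257 m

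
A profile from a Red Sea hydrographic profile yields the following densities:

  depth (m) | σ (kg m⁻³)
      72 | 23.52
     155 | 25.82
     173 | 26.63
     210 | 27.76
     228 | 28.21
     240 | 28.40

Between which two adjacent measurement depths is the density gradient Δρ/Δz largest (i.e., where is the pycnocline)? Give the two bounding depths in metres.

Compute the density gradient over each adjacent pair:
  72–155 m: Δρ/Δz = 2.30/83 = 0.028 kg m⁻⁴
  155–173 m: Δρ/Δz = 0.81/18 = 0.045 kg m⁻⁴
  173–210 m: Δρ/Δz = 1.13/37 = 0.031 kg m⁻⁴
  210–228 m: Δρ/Δz = 0.45/18 = 0.025 kg m⁻⁴
  228–240 m: Δρ/Δz = 0.19/12 = 0.016 kg m⁻⁴
The largest gradient is in the 155–173 m interval — the pycnocline.

155–173 m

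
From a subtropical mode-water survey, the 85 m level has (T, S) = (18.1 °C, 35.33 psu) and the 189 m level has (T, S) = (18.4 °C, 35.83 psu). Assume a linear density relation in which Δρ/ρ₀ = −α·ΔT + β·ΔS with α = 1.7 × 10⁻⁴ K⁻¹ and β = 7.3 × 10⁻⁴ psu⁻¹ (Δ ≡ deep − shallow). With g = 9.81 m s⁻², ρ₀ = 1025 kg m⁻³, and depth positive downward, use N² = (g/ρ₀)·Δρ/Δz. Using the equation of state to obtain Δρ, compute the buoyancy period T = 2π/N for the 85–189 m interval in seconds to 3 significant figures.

ΔT = +0.3 K, ΔS = +0.50 psu (deep − shallow).
Δρ/ρ₀ = −αΔT + βΔS = -5.10 × 10⁻⁵ + 3.65 × 10⁻⁴ = 3.14 × 10⁻⁴, so Δρ ≈ 0.3218 kg m⁻³.
N² = (g/ρ₀)·Δρ/Δz = g·(Δρ/ρ₀)/Δz = 9.81 × 3.14 × 10⁻⁴ / 104 = 2.9619 × 10⁻⁵ s⁻².
N = √(2.9619 × 10⁻⁵) = 5.4423 × 10⁻³ rad s⁻¹ → T = 2π/N = 1.1545 × 10³ s ≈ 1.15 × 10³ s.

1.15 × 10³ s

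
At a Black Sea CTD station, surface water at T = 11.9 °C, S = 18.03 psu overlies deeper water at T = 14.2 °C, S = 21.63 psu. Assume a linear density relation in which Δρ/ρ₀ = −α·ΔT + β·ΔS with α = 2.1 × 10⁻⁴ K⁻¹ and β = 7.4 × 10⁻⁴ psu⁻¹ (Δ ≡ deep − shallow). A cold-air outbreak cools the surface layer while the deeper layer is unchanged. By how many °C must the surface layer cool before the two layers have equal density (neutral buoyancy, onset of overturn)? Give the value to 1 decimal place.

10.4 °C

Neutral buoyancy requires Δρ = 0, i.e. −α(T_deep − T_surf′) + β(S_deep − S_surf) = 0.
T_surf′ = T_deep − (β/α)·ΔS = 14.2 − (7.4 × 10⁻⁴/2.1 × 10⁻⁴)·(+3.60) = 1.514 °C.
Cooling required: 11.9 − (1.514) = 10.386 °C.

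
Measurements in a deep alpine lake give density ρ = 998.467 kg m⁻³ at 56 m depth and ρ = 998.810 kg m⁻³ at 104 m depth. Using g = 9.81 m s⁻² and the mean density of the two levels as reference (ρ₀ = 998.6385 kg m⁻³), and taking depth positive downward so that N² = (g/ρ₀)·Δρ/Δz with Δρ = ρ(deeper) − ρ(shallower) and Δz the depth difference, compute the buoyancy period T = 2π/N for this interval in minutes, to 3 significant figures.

Δρ = 998.810 − 998.467 = 0.343 kg m⁻³ over Δz = 104 − 56 = 48 m.
N² = (9.81/998.6385) × (0.343/48) = 7.0196 × 10⁻⁵ s⁻².
N = √(7.0196 × 10⁻⁵) = 8.3783 × 10⁻³ rad s⁻¹, so T = 2π/N = 749.94 s = 12.499 min ≈ 12.5 min.

12.5 min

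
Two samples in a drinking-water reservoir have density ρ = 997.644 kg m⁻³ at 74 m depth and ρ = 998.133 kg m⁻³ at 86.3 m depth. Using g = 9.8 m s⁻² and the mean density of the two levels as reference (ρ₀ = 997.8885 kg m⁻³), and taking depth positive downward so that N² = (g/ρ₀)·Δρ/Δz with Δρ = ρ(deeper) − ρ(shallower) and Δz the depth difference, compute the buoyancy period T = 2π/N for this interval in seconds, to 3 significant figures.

Δρ = 998.133 − 997.644 = 0.489 kg m⁻³ over Δz = 86.3 − 74 = 12.3 m.
N² = (9.8/997.8885) × (0.489/12.3) = 3.9043 × 10⁻⁴ s⁻².
N = √(3.9043 × 10⁻⁴) = 0.019759 rad s⁻¹, so T = 2π/N = 317.99 s ≈ 318 s.
N² > 0, so the interval is statically stable.

318 s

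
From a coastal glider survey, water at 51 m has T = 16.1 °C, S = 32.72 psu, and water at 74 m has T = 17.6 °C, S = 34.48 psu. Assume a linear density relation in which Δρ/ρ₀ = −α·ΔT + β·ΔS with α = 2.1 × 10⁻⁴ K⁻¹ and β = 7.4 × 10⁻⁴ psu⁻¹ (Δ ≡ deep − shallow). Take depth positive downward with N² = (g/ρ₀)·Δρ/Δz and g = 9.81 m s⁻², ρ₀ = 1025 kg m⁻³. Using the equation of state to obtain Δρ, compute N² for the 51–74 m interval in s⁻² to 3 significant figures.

4.21 × 10⁻⁴ s⁻²

ΔT = +1.5 K, ΔS = +1.76 psu (deep − shallow).
Δρ/ρ₀ = −αΔT + βΔS = -3.15 × 10⁻⁴ + 1.3024 × 10⁻³ = 9.874 × 10⁻⁴, so Δρ ≈ 1.012 kg m⁻³.
N² = (g/ρ₀)·Δρ/Δz = g·(Δρ/ρ₀)/Δz = 9.81 × 9.874 × 10⁻⁴ / 23 = 4.2115 × 10⁻⁴ s⁻² ≈ 4.21 × 10⁻⁴ s⁻².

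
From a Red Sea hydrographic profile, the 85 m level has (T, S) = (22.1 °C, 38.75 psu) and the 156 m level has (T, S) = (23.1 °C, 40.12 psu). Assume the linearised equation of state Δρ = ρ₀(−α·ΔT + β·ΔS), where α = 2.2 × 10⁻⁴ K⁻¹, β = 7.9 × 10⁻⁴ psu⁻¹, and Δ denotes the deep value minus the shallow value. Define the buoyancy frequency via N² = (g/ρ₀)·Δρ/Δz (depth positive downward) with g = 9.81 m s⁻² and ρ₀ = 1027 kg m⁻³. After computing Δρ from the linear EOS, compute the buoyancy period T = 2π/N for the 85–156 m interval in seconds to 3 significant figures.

ΔT = +1.0 K, ΔS = +1.37 psu (deep − shallow).
Δρ/ρ₀ = −αΔT + βΔS = -2.20 × 10⁻⁴ + 1.0823 × 10⁻³ = 8.623 × 10⁻⁴, so Δρ ≈ 0.8856 kg m⁻³.
N² = (g/ρ₀)·Δρ/Δz = g·(Δρ/ρ₀)/Δz = 9.81 × 8.623 × 10⁻⁴ / 71 = 1.1914 × 10⁻⁴ s⁻².
N = √(1.1914 × 10⁻⁴) = 0.010915 rad s⁻¹ → T = 2π/N = 575.65 s ≈ 576 s.

576 s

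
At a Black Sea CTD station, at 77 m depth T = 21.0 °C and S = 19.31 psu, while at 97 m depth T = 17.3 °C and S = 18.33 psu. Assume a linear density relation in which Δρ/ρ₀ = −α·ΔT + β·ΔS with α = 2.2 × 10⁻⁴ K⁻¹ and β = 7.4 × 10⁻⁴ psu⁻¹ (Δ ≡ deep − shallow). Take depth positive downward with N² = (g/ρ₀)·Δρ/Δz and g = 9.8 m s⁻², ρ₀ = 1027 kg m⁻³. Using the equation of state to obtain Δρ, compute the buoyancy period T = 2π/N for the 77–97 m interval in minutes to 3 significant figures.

ΔT = -3.7 K, ΔS = -0.98 psu (deep − shallow).
Δρ/ρ₀ = −αΔT + βΔS = 8.14 × 10⁻⁴ − 7.252 × 10⁻⁴ = 8.88 × 10⁻⁵, so Δρ ≈ 0.09120 kg m⁻³.
N² = (g/ρ₀)·Δρ/Δz = g·(Δρ/ρ₀)/Δz = 9.8 × 8.88 × 10⁻⁵ / 20 = 4.3512 × 10⁻⁵ s⁻².
N = √(4.3512 × 10⁻⁵) = 6.5964 × 10⁻³ rad s⁻¹ → T = 2π/N = 952.52 s = 15.875 min ≈ 15.9 min.

15.9 min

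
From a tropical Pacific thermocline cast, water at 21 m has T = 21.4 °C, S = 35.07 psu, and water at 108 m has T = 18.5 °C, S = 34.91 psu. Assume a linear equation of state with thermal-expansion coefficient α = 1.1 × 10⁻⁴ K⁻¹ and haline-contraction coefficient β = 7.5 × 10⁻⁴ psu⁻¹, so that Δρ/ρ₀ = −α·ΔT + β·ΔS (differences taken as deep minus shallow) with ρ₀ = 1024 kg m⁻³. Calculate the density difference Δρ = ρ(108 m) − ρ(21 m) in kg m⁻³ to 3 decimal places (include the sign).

ΔT = -2.9 K, ΔS = -0.16 psu (deep − shallow).
Δρ/ρ₀ = −(1.1 × 10⁻⁴)(-2.9) + (7.5 × 10⁻⁴)(-0.16) = 1.99 × 10⁻⁴.
Δρ = 1024 × (1.99 × 10⁻⁴) = +0.204 kg m⁻³.
Positive Δρ: denser below, stable.

+0.204 kg m⁻³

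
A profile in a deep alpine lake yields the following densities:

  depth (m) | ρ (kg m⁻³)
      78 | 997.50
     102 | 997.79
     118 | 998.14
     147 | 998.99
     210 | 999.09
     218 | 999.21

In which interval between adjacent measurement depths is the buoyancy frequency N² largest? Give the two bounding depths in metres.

Compute the density gradient over each adjacent pair:
  78–102 m: Δρ/Δz = 0.29/24 = 0.012 kg m⁻⁴
  102–118 m: Δρ/Δz = 0.35/16 = 0.022 kg m⁻⁴
  118–147 m: Δρ/Δz = 0.85/29 = 0.029 kg m⁻⁴
  147–210 m: Δρ/Δz = 0.10/63 = 1.6 × 10⁻³ kg m⁻⁴
  210–218 m: Δρ/Δz = 0.12/8 = 0.015 kg m⁻⁴
The largest gradient is in the 118–147 m interval — the pycnocline.

118–147 m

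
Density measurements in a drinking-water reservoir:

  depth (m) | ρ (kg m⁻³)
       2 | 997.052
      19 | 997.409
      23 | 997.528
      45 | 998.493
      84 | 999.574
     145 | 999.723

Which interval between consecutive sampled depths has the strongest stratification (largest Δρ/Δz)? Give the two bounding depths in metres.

Compute the density gradient over each adjacent pair:
  2–19 m: Δρ/Δz = 0.357/17 = 0.021 kg m⁻⁴
  19–23 m: Δρ/Δz = 0.119/4 = 0.030 kg m⁻⁴
  23–45 m: Δρ/Δz = 0.965/22 = 0.044 kg m⁻⁴
  45–84 m: Δρ/Δz = 1.081/39 = 0.028 kg m⁻⁴
  84–145 m: Δρ/Δz = 0.149/61 = 2.4 × 10⁻³ kg m⁻⁴
The largest gradient is in the 23–45 m interval — the pycnocline.

23–45 m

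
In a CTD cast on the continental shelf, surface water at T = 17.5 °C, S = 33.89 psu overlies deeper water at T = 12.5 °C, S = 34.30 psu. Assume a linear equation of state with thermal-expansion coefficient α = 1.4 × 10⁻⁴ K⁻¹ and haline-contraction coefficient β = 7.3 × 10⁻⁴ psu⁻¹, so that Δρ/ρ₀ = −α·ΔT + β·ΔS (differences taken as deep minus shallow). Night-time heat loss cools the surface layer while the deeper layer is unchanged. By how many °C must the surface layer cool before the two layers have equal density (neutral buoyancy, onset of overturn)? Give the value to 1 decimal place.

7.1 °C

Neutral buoyancy requires Δρ = 0, i.e. −α(T_deep − T_surf′) + β(S_deep − S_surf) = 0.
T_surf′ = T_deep − (β/α)·ΔS = 12.5 − (7.3 × 10⁻⁴/1.4 × 10⁻⁴)·(+0.41) = 10.362 °C.
Cooling required: 17.5 − (10.362) = 7.138 °C.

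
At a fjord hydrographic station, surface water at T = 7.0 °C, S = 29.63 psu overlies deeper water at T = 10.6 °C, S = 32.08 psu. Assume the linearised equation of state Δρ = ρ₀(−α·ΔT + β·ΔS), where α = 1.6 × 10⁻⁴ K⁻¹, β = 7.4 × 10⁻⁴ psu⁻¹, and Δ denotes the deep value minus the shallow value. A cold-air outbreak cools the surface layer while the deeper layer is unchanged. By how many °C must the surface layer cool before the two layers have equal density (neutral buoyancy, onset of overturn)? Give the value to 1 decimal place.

7.7 °C

Neutral buoyancy requires Δρ = 0, i.e. −α(T_deep − T_surf′) + β(S_deep − S_surf) = 0.
T_surf′ = T_deep − (β/α)·ΔS = 10.6 − (7.4 × 10⁻⁴/1.6 × 10⁻⁴)·(+2.45) = -0.731 °C.
Cooling required: 7.0 − (-0.731) = 7.731 °C.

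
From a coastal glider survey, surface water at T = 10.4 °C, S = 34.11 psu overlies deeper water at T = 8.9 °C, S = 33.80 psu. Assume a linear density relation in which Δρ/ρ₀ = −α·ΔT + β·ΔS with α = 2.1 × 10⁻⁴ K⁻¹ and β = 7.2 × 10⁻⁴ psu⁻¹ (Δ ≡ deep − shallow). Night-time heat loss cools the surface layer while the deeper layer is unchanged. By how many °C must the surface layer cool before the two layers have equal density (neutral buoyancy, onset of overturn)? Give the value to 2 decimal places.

Neutral buoyancy requires Δρ = 0, i.e. −α(T_deep − T_surf′) + β(S_deep − S_surf) = 0.
T_surf′ = T_deep − (β/α)·ΔS = 8.9 − (7.2 × 10⁻⁴/2.1 × 10⁻⁴)·(-0.31) = 9.9629 °C.
Cooling required: 10.4 − (9.9629) = 0.4371 °C.

0.44 °C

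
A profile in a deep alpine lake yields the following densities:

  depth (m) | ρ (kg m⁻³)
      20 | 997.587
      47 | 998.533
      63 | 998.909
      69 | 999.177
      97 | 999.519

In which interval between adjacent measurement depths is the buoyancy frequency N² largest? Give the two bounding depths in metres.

Compute the density gradient over each adjacent pair:
  20–47 m: Δρ/Δz = 0.946/27 = 0.035 kg m⁻⁴
  47–63 m: Δρ/Δz = 0.376/16 = 0.024 kg m⁻⁴
  63–69 m: Δρ/Δz = 0.268/6 = 0.045 kg m⁻⁴
  69–97 m: Δρ/Δz = 0.342/28 = 0.012 kg m⁻⁴
The largest gradient is in the 63–69 m interval — the pycnocline.

63–69 m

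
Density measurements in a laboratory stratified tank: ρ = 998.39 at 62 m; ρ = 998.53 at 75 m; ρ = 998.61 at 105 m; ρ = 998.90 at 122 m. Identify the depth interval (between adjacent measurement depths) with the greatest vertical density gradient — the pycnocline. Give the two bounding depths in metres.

105–122 m

Compute the density gradient over each adjacent pair:
  62–75 m: Δρ/Δz = 0.14/13 = 0.011 kg m⁻⁴
  75–105 m: Δρ/Δz = 0.08/30 = 2.7 × 10⁻³ kg m⁻⁴
  105–122 m: Δρ/Δz = 0.29/17 = 0.017 kg m⁻⁴
The largest gradient is in the 105–122 m interval — the pycnocline.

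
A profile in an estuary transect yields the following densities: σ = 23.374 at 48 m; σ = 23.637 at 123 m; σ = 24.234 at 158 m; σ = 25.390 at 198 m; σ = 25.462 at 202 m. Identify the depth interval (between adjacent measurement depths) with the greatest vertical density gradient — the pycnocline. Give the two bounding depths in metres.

Compute the density gradient over each adjacent pair:
  48–123 m: Δρ/Δz = 0.263/75 = 3.5 × 10⁻³ kg m⁻⁴
  123–158 m: Δρ/Δz = 0.597/35 = 0.017 kg m⁻⁴
  158–198 m: Δρ/Δz = 1.156/40 = 0.029 kg m⁻⁴
  198–202 m: Δρ/Δz = 0.072/4 = 0.018 kg m⁻⁴
The largest gradient is in the 158–198 m interval — the pycnocline.

158–198 m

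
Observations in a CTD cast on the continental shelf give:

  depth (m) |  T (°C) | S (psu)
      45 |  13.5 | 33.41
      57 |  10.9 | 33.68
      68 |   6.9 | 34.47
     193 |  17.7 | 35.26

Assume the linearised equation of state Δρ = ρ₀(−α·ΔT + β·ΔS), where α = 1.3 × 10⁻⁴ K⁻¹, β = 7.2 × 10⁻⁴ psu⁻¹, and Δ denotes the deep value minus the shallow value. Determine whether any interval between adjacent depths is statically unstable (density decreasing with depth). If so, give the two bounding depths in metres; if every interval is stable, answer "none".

68–193 m

Evaluate Δρ/ρ₀ = −αΔT + βΔS across each adjacent pair:
  45–57 m: −αΔT+βΔS = −(1.3 × 10⁻⁴)(-2.6)+(7.2 × 10⁻⁴)(+0.27) = 5.3 × 10⁻⁴ → stable
  57–68 m: −αΔT+βΔS = −(1.3 × 10⁻⁴)(-4.0)+(7.2 × 10⁻⁴)(+0.79) = 1.1 × 10⁻³ → stable
  68–193 m: −αΔT+βΔS = −(1.3 × 10⁻⁴)(+10.8)+(7.2 × 10⁻⁴)(+0.79) = -8.4 × 10⁻⁴ → UNSTABLE
The 68–193 m interval has Δρ < 0: lighter water underlies denser water.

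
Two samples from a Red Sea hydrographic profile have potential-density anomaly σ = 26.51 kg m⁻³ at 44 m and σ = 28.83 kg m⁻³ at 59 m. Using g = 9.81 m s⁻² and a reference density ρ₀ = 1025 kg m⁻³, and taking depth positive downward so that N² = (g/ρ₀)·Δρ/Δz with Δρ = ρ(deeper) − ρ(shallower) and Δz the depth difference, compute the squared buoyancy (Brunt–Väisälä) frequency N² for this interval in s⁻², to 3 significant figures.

1.48 × 10⁻³ s⁻²

Δρ = 1028.83 − 1026.51 = 2.32 kg m⁻³ over Δz = 59 − 44 = 15 m.
N² = (9.81/1025) × (2.32/15) = 1.4803 × 10⁻³ s⁻² ≈ 1.48 × 10⁻³ s⁻².
Since Δρ > 0 the layer is stably stratified.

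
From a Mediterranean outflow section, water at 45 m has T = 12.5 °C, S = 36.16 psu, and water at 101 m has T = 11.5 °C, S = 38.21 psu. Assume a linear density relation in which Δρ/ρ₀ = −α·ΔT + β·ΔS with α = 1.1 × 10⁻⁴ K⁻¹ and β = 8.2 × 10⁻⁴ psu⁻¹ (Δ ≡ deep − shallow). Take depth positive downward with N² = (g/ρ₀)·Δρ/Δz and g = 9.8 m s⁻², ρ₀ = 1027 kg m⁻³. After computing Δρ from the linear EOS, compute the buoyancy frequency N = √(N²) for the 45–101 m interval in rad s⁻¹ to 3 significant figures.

0.0177 rad s⁻¹

ΔT = -1.0 K, ΔS = +2.05 psu (deep − shallow).
Δρ/ρ₀ = −αΔT + βΔS = 1.10 × 10⁻⁴ + 1.681 × 10⁻³ = 1.791 × 10⁻³, so Δρ ≈ 1.839 kg m⁻³.
N² = (g/ρ₀)·Δρ/Δz = g·(Δρ/ρ₀)/Δz = 9.8 × 1.791 × 10⁻³ / 56 = 3.1342 × 10⁻⁴ s⁻².
N = √(3.1342 × 10⁻⁴) = 0.017704 rad s⁻¹ ≈ 0.0177 rad s⁻¹.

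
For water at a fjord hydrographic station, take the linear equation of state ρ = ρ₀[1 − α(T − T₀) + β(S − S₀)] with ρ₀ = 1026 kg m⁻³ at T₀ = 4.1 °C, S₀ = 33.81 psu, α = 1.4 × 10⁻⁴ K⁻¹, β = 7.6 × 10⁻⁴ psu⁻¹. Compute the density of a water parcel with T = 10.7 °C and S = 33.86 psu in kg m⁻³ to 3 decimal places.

T − T₀ = +6.6 K, S − S₀ = +0.05 psu.
Bracket = 1 − α·(+6.6) + β·(+0.05) = 1 + (-8.86 × 10⁻⁴) = 0.9991140.
ρ = 1026 × 0.9991140 = 1025.091 kg m⁻³.

1025.091 kg m⁻³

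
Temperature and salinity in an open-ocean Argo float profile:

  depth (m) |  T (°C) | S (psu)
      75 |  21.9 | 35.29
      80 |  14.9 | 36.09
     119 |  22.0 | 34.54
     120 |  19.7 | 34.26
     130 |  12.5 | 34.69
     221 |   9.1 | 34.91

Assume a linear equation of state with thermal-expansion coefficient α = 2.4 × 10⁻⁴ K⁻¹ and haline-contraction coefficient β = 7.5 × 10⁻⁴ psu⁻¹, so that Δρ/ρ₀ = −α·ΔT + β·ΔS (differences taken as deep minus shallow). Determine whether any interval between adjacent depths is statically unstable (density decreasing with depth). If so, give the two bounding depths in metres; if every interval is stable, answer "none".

80–119 m

Evaluate Δρ/ρ₀ = −αΔT + βΔS across each adjacent pair:
  75–80 m: −αΔT+βΔS = −(2.4 × 10⁻⁴)(-7.0)+(7.5 × 10⁻⁴)(+0.80) = 2.3 × 10⁻³ → stable
  80–119 m: −αΔT+βΔS = −(2.4 × 10⁻⁴)(+7.1)+(7.5 × 10⁻⁴)(-1.55) = -2.9 × 10⁻³ → UNSTABLE
  119–120 m: −αΔT+βΔS = −(2.4 × 10⁻⁴)(-2.3)+(7.5 × 10⁻⁴)(-0.28) = 3.4 × 10⁻⁴ → stable
  120–130 m: −αΔT+βΔS = −(2.4 × 10⁻⁴)(-7.2)+(7.5 × 10⁻⁴)(+0.43) = 2.1 × 10⁻³ → stable
  130–221 m: −αΔT+βΔS = −(2.4 × 10⁻⁴)(-3.4)+(7.5 × 10⁻⁴)(+0.22) = 9.8 × 10⁻⁴ → stable
The 80–119 m interval has Δρ < 0: lighter water underlies denser water.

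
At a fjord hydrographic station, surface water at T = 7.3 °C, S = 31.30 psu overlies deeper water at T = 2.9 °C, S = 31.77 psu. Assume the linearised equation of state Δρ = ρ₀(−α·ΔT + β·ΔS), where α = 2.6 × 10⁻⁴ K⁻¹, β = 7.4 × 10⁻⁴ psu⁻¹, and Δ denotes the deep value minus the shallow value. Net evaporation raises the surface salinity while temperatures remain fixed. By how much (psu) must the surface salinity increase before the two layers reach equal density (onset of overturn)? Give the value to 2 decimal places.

Neutral buoyancy requires −α(T_deep − T_surf) + β(S_deep − S_surf′) = 0.
S_surf′ = S_deep − (α/β)·ΔT = 31.77 − (2.6 × 10⁻⁴/7.4 × 10⁻⁴)·(-4.4) = 33.3159 psu.
Increase required: 33.3159 − 31.30 = 2.0159 psu.

2.02 psu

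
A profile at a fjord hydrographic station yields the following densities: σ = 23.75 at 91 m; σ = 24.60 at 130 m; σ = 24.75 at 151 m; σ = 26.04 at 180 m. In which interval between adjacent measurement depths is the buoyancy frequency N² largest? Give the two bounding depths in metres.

151–180 m

Compute the density gradient over each adjacent pair:
  91–130 m: Δρ/Δz = 0.85/39 = 0.022 kg m⁻⁴
  130–151 m: Δρ/Δz = 0.15/21 = 7.1 × 10⁻³ kg m⁻⁴
  151–180 m: Δρ/Δz = 1.29/29 = 0.044 kg m⁻⁴
The largest gradient is in the 151–180 m interval — the pycnocline.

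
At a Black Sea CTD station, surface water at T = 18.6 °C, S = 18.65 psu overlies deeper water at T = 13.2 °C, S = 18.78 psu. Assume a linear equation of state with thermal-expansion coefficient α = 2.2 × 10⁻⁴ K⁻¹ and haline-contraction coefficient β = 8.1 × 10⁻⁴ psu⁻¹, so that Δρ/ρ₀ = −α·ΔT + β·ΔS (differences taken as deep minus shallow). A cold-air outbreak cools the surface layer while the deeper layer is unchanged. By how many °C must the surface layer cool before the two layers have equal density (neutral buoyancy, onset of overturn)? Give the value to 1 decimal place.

5.9 °C

Neutral buoyancy requires Δρ = 0, i.e. −α(T_deep − T_surf′) + β(S_deep − S_surf) = 0.
T_surf′ = T_deep − (β/α)·ΔS = 13.2 − (8.1 × 10⁻⁴/2.2 × 10⁻⁴)·(+0.13) = 12.721 °C.
Cooling required: 18.6 − (12.721) = 5.879 °C.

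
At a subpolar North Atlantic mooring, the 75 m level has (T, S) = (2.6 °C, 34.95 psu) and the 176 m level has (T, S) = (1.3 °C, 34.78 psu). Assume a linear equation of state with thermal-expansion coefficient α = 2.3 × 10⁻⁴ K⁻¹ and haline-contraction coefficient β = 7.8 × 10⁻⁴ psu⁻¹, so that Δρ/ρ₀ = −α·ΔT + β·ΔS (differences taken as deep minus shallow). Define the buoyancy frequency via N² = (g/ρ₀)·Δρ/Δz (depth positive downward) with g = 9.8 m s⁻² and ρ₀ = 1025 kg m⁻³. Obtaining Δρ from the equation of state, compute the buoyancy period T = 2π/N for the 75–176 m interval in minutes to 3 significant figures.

26.1 min

ΔT = -1.3 K, ΔS = -0.17 psu (deep − shallow).
Δρ/ρ₀ = −αΔT + βΔS = 2.99 × 10⁻⁴ − 1.326 × 10⁻⁴ = 1.664 × 10⁻⁴, so Δρ ≈ 0.1706 kg m⁻³.
N² = (g/ρ₀)·Δρ/Δz = g·(Δρ/ρ₀)/Δz = 9.8 × 1.664 × 10⁻⁴ / 101 = 1.6146 × 10⁻⁵ s⁻².
N = √(1.6146 × 10⁻⁵) = 4.0182 × 10⁻³ rad s⁻¹ → T = 2π/N = 1.5637 × 10³ s = 26.062 min ≈ 26.1 min.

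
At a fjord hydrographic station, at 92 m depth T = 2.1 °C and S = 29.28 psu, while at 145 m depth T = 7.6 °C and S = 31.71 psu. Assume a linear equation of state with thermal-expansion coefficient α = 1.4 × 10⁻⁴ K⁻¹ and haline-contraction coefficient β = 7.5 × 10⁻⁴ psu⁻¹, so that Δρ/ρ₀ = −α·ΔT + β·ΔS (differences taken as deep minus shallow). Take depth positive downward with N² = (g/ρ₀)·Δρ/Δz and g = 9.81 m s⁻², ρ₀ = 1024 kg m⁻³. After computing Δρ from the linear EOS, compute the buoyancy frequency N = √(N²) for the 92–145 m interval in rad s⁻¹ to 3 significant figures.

0.0140 rad s⁻¹

ΔT = +5.5 K, ΔS = +2.43 psu (deep − shallow).
Δρ/ρ₀ = −αΔT + βΔS = -7.70 × 10⁻⁴ + 1.8225 × 10⁻³ = 1.0525 × 10⁻³, so Δρ ≈ 1.078 kg m⁻³.
N² = (g/ρ₀)·Δρ/Δz = g·(Δρ/ρ₀)/Δz = 9.81 × 1.0525 × 10⁻³ / 53 = 1.9481 × 10⁻⁴ s⁻².
N = √(1.9481 × 10⁻⁴) = 0.013957 rad s⁻¹ ≈ 0.0140 rad s⁻¹.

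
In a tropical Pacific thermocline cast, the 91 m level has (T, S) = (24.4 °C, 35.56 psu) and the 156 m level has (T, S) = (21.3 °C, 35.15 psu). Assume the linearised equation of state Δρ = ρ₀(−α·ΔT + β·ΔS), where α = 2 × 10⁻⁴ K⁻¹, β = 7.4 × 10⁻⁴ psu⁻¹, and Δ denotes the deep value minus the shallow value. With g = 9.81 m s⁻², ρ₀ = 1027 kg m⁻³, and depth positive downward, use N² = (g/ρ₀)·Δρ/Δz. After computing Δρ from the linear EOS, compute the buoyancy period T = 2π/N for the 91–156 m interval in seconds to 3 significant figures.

ΔT = -3.1 K, ΔS = -0.41 psu (deep − shallow).
Δρ/ρ₀ = −αΔT + βΔS = 6.20 × 10⁻⁴ − 3.034 × 10⁻⁴ = 3.166 × 10⁻⁴, so Δρ ≈ 0.3251 kg m⁻³.
N² = (g/ρ₀)·Δρ/Δz = g·(Δρ/ρ₀)/Δz = 9.81 × 3.166 × 10⁻⁴ / 65 = 4.7782 × 10⁻⁵ s⁻².
N = √(4.7782 × 10⁻⁵) = 6.9125 × 10⁻³ rad s⁻¹ → T = 2π/N = 908.96 s ≈ 909 s.

909 s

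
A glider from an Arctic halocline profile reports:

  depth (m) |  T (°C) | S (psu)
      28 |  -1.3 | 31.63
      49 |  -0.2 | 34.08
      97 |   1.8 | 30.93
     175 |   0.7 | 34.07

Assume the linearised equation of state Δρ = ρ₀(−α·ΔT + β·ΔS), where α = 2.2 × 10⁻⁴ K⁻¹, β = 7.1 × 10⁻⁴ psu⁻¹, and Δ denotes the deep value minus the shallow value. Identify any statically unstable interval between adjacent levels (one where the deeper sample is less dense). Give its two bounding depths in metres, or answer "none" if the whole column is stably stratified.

Evaluate Δρ/ρ₀ = −αΔT + βΔS across each adjacent pair:
  28–49 m: −αΔT+βΔS = −(2.2 × 10⁻⁴)(+1.1)+(7.1 × 10⁻⁴)(+2.45) = 1.5 × 10⁻³ → stable
  49–97 m: −αΔT+βΔS = −(2.2 × 10⁻⁴)(+2.0)+(7.1 × 10⁻⁴)(-3.15) = -2.7 × 10⁻³ → UNSTABLE
  97–175 m: −αΔT+βΔS = −(2.2 × 10⁻⁴)(-1.1)+(7.1 × 10⁻⁴)(+3.14) = 2.5 × 10⁻³ → stable
The 49–97 m interval has Δρ < 0: lighter water underlies denser water.

49–97 m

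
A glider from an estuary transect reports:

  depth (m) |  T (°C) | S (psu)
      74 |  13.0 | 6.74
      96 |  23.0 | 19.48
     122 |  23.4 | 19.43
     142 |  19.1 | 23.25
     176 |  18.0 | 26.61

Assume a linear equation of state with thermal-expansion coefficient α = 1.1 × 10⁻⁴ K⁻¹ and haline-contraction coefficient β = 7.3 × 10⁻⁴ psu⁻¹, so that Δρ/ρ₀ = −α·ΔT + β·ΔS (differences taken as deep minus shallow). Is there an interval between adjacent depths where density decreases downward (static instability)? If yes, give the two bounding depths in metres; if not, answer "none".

96–122 m

Evaluate Δρ/ρ₀ = −αΔT + βΔS across each adjacent pair:
  74–96 m: −αΔT+βΔS = −(1.1 × 10⁻⁴)(+10.0)+(7.3 × 10⁻⁴)(+12.74) = 8.2 × 10⁻³ → stable
  96–122 m: −αΔT+βΔS = −(1.1 × 10⁻⁴)(+0.4)+(7.3 × 10⁻⁴)(-0.05) = -8.1 × 10⁻⁵ → UNSTABLE
  122–142 m: −αΔT+βΔS = −(1.1 × 10⁻⁴)(-4.3)+(7.3 × 10⁻⁴)(+3.82) = 3.3 × 10⁻³ → stable
  142–176 m: −αΔT+βΔS = −(1.1 × 10⁻⁴)(-1.1)+(7.3 × 10⁻⁴)(+3.36) = 2.6 × 10⁻³ → stable
The 96–122 m interval has Δρ < 0: lighter water underlies denser water.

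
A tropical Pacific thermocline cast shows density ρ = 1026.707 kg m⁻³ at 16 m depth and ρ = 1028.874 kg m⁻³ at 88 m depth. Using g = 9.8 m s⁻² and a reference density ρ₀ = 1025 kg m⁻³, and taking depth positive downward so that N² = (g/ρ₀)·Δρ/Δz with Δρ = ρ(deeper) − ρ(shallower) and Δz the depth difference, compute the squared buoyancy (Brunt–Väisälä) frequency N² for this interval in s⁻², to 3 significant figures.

Δρ = 1028.874 − 1026.707 = 2.167 kg m⁻³ over Δz = 88 − 16 = 72 m.
N² = (9.8/1025) × (2.167/72) = 2.8776 × 10⁻⁴ s⁻² ≈ 2.88 × 10⁻⁴ s⁻².

2.88 × 10⁻⁴ s⁻²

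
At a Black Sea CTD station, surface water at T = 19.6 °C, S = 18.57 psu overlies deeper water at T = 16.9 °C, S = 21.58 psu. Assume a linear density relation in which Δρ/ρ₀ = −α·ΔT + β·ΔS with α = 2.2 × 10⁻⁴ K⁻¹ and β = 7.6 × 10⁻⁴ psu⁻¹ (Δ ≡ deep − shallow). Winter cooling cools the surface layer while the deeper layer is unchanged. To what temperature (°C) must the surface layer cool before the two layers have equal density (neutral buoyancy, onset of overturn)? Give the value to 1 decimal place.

Neutral buoyancy requires Δρ = 0, i.e. −α(T_deep − T_surf′) + β(S_deep − S_surf) = 0.
T_surf′ = T_deep − (β/α)·ΔS = 16.9 − (7.6 × 10⁻⁴/2.2 × 10⁻⁴)·(+3.01) = 6.502 °C.
Cooling required: 19.6 − (6.502) = 13.098 °C.

6.5 °C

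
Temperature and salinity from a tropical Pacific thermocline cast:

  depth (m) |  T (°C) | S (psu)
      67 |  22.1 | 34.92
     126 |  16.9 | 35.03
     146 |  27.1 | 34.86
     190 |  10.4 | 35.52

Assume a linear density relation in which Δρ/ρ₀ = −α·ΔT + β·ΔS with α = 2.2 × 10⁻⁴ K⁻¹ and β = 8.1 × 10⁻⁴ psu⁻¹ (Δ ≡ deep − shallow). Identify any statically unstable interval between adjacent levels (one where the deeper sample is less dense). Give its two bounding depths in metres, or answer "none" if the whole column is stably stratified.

Evaluate Δρ/ρ₀ = −αΔT + βΔS across each adjacent pair:
  67–126 m: −αΔT+βΔS = −(2.2 × 10⁻⁴)(-5.2)+(8.1 × 10⁻⁴)(+0.11) = 1.2 × 10⁻³ → stable
  126–146 m: −αΔT+βΔS = −(2.2 × 10⁻⁴)(+10.2)+(8.1 × 10⁻⁴)(-0.17) = -2.4 × 10⁻³ → UNSTABLE
  146–190 m: −αΔT+βΔS = −(2.2 × 10⁻⁴)(-16.7)+(8.1 × 10⁻⁴)(+0.66) = 4.2 × 10⁻³ → stable
The 126–146 m interval has Δρ < 0: lighter water underlies denser water.

126–146 m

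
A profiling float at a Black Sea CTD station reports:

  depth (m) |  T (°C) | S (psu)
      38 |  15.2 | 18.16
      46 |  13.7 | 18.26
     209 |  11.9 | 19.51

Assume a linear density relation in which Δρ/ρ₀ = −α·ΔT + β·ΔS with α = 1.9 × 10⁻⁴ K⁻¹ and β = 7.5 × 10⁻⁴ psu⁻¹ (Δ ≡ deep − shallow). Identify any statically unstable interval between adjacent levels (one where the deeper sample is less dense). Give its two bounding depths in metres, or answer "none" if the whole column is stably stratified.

Evaluate Δρ/ρ₀ = −αΔT + βΔS across each adjacent pair:
  38–46 m: −αΔT+βΔS = −(1.9 × 10⁻⁴)(-1.5)+(7.5 × 10⁻⁴)(+0.10) = 3.6 × 10⁻⁴ → stable
  46–209 m: −αΔT+βΔS = −(1.9 × 10⁻⁴)(-1.8)+(7.5 × 10⁻⁴)(+1.25) = 1.3 × 10⁻³ → stable
Every interval has Δρ > 0: the column is stably stratified throughout.

none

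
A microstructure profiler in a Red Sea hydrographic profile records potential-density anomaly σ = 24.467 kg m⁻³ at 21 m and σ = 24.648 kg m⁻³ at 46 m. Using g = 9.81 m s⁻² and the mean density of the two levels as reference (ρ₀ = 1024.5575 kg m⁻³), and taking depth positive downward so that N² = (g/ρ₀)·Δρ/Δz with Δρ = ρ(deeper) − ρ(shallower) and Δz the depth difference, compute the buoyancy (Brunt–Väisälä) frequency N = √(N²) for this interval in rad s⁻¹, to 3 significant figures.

Δρ = 1024.648 − 1024.467 = 0.181 kg m⁻³ over Δz = 46 − 21 = 25 m.
N² = (9.81/1024.5575) × (0.181/25) = 6.9322 × 10⁻⁵ s⁻².
N = √(6.9322 × 10⁻⁵) = 8.3260 × 10⁻³ rad s⁻¹ ≈ 8.33 × 10⁻³ rad s⁻¹.

8.33 × 10⁻³ rad s⁻¹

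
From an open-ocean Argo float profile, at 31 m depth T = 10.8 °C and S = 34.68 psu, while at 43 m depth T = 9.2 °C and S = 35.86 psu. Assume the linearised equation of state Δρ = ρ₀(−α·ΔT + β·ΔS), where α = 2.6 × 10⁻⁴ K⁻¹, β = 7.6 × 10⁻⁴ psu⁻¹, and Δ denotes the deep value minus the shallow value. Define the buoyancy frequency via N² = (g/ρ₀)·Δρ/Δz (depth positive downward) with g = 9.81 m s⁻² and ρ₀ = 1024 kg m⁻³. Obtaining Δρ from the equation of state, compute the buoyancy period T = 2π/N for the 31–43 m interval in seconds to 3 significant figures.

192 s

ΔT = -1.6 K, ΔS = +1.18 psu (deep − shallow).
Δρ/ρ₀ = −αΔT + βΔS = 4.16 × 10⁻⁴ + 8.968 × 10⁻⁴ = 1.3128 × 10⁻³, so Δρ ≈ 1.344 kg m⁻³.
N² = (g/ρ₀)·Δρ/Δz = g·(Δρ/ρ₀)/Δz = 9.81 × 1.3128 × 10⁻³ / 12 = 1.0732 × 10⁻³ s⁻².
N = √(1.0732 × 10⁻³) = 0.032760 rad s⁻¹ → T = 2π/N = 191.79 s ≈ 192 s.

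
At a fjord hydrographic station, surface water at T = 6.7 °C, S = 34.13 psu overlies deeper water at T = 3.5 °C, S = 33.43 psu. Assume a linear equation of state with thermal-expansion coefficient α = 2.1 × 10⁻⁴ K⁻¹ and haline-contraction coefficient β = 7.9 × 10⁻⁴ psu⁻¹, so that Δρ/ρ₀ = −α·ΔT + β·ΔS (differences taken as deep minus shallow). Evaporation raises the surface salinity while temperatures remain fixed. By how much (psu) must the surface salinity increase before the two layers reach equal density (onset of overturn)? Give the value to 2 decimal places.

0.15 psu

Neutral buoyancy requires −α(T_deep − T_surf) + β(S_deep − S_surf′) = 0.
S_surf′ = S_deep − (α/β)·ΔT = 33.43 − (2.1 × 10⁻⁴/7.9 × 10⁻⁴)·(-3.2) = 34.2806 psu.
Increase required: 34.2806 − 34.13 = 0.1506 psu.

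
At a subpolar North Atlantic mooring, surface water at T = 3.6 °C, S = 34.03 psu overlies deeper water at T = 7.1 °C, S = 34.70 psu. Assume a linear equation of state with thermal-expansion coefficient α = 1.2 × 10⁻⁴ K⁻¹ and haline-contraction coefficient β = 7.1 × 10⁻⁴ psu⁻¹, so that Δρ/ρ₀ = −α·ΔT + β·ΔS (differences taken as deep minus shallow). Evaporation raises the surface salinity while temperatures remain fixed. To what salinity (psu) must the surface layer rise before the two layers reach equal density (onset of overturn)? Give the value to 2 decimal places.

Neutral buoyancy requires −α(T_deep − T_surf) + β(S_deep − S_surf′) = 0.
S_surf′ = S_deep − (α/β)·ΔT = 34.70 − (1.2 × 10⁻⁴/7.1 × 10⁻⁴)·(+3.5) = 34.1085 psu.
Increase required: 34.1085 − 34.03 = 0.0785 psu.

34.11 psu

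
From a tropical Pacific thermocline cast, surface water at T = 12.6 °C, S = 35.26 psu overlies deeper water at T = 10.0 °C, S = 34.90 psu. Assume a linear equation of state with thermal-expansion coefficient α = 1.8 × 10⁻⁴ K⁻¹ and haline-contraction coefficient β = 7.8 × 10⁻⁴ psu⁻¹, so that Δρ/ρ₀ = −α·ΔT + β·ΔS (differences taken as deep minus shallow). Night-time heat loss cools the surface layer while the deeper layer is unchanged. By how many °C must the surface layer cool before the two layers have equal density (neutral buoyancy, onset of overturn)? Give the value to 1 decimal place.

1.0 °C

Neutral buoyancy requires Δρ = 0, i.e. −α(T_deep − T_surf′) + β(S_deep − S_surf) = 0.
T_surf′ = T_deep − (β/α)·ΔS = 10.0 − (7.8 × 10⁻⁴/1.8 × 10⁻⁴)·(-0.36) = 11.560 °C.
Cooling required: 12.6 − (11.560) = 1.040 °C.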